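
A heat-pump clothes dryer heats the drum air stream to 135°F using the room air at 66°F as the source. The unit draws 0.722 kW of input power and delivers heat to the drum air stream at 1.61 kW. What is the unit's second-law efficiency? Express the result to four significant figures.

COP_actual = Q̇_H/Ẇ = 1.610/0.7220 = 2.230.
In absolute terms T_C = 292.04 K and T_H = 330.37 K, so ΔT = 38.33 K.
COP_Carnot = T_H/ΔT = 330.37/38.33 = 8.618.
η_II = COP_actual/COP_Carnot = 2.230/8.618 = 0.2587.

0.2587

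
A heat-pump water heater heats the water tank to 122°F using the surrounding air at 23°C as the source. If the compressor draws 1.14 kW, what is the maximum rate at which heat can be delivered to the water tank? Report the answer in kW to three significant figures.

In absolute terms T_C = 296.15 K and T_H = 323.15 K, so ΔT = 27.00 K.
COP_Carnot = T_H/ΔT = 323.15/27.00 = 11.97.
Q̇_max = COP_Carnot × Ẇ = 11.97 × 1.140 kW = 13.64 kW.

13.6 kW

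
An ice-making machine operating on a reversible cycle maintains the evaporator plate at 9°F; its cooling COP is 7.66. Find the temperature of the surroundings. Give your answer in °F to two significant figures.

70 °F

COP_R = T_C/(T_H − T_C) gives T_H − T_C = T_C/COP.
With T_C = 260.37 K, T_H = 260.37 × (1 + 1/7.66) = 294.36 K.
Converting, 294.36 K = 70.18°F.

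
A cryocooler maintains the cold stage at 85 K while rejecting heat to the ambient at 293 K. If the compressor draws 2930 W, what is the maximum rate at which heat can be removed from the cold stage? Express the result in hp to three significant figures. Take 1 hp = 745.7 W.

The reservoir spacing is ΔT = 293 − 85 = 208.0 K.
COP_Carnot = T_C/ΔT = 85.00/208.0 = 0.4087.
Q̇_max = COP_Carnot × Ẇ = 0.4087 × 2930 W = 1197 W = 1.606 hp.

1.61 hp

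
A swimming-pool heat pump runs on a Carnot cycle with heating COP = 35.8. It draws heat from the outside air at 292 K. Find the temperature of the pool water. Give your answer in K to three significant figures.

COP_HP = T_H/(T_H − T_C) rearranges to T_H = COP·T_C/(COP − 1).
With T_C = 292.00 K, T_H = 35.8 × 292.00/34.80 = 300.39 K.

300 K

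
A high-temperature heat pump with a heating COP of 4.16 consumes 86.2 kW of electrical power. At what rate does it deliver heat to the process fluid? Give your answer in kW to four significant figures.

Q̇_H = COP_HP × Ẇ = 4.16 × 86.20 = 358.6 kW.

358.6 kW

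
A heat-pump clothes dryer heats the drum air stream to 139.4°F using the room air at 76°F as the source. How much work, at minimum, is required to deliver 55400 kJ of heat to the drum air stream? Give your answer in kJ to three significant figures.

5860 kJ

In absolute terms T_C = 297.59 K and T_H = 332.82 K, so ΔT = 35.22 K.
The reversible limit is COP_HP = T_H/ΔT = 9.449, so W_min = Q_H/COP = Q_H·ΔT/T_H.
W_min = 55400 × 35.22/332.82 = 5863 kJ.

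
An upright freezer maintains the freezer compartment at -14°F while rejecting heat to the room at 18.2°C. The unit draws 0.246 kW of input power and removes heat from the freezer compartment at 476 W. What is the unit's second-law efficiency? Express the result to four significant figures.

Converting, Q̇_C = 476.0 W = 0.4760 kW, so COP_actual = Q̇_C/Ẇ = 0.4760/0.2460 = 1.935.
In absolute terms T_C = 247.59 K and T_H = 291.35 K, so ΔT = 43.76 K.
COP_Carnot = T_C/ΔT = 247.59/43.76 = 5.659.
η_II = COP_actual/COP_Carnot = 1.935/5.659 = 0.3420.

0.3420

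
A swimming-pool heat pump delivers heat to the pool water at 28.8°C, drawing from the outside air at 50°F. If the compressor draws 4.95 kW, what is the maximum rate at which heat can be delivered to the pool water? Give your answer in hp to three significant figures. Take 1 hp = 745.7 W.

107 hp

In absolute terms T_C = 283.15 K and T_H = 301.95 K, so ΔT = 18.80 K.
COP_Carnot = T_H/ΔT = 301.95/18.80 = 16.06.
Q̇_max = COP_Carnot × Ẇ = 16.06 × 4.950 kW = 79.50 kW = 106.6 hp.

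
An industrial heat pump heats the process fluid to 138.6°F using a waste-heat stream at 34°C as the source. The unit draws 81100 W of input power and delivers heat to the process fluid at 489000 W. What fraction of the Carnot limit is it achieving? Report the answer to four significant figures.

0.4576

COP_actual = Q̇_H/Ẇ = 489000/81100 = 6.030.
In absolute terms T_C = 307.15 K and T_H = 332.37 K, so ΔT = 25.22 K.
COP_Carnot = T_H/ΔT = 332.37/25.22 = 13.18.
η_II = COP_actual/COP_Carnot = 6.030/13.18 = 0.4576.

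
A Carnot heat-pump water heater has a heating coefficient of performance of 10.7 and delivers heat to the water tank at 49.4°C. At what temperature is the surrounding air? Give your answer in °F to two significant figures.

COP_HP = T_H/(T_H − T_C) gives T_H − T_C = T_H/COP.
With T_H = 322.55 K, T_C = 322.55 × (1 − 1/10.7) = 292.41 K.
Converting, 292.41 K = 66.66°F.

67 °F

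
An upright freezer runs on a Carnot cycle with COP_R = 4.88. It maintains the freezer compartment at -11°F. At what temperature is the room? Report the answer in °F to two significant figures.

81 °F

COP_R = T_C/(T_H − T_C) gives T_H − T_C = T_C/COP.
With T_C = 249.26 K, T_H = 249.26 × (1 + 1/4.88) = 300.34 K.
Converting, 300.34 K = 80.94°F.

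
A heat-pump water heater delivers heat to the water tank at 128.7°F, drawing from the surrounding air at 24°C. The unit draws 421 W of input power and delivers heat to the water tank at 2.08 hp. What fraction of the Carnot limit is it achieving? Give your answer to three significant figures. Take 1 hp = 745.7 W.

Converting, Q̇_H = 2.080 hp = 1551 W, so COP_actual = Q̇_H/Ẇ = 1551/421.0 = 3.684.
In absolute terms T_C = 297.15 K and T_H = 326.87 K, so ΔT = 29.72 K.
COP_Carnot = T_H/ΔT = 326.87/29.72 = 11.00.
η_II = COP_actual/COP_Carnot = 3.684/11.00 = 0.3350.

0.335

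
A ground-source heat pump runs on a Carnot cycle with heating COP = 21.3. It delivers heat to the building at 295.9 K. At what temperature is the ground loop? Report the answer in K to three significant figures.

COP_HP = T_H/(T_H − T_C) gives T_H − T_C = T_H/COP.
With T_H = 295.90 K, T_C = 295.90 × (1 − 1/21.3) = 282.01 K.

282 K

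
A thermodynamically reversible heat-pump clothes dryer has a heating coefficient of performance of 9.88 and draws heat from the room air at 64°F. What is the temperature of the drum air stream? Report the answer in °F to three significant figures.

123 °F

COP_HP = T_H/(T_H − T_C) rearranges to T_H = COP·T_C/(COP − 1).
With T_C = 290.93 K, T_H = 9.88 × 290.93/8.880 = 323.69 K.
Converting, 323.69 K = 122.97°F.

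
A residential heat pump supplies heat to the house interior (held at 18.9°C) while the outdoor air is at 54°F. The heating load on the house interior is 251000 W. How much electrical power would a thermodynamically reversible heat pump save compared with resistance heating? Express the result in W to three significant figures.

245000 W

In absolute terms T_C = 285.37 K and T_H = 292.05 K, so ΔT = 6.678 K.
COP_Carnot = T_H/ΔT = 292.05/6.678 = 43.73.
Resistance heating needs Ẇ_res = Q̇_H = 251000 W; the reversible heat pump needs only Ẇ_hp = Q̇_H/COP = 5739 W.
Saving = 251000 − 5739 = 245300 W.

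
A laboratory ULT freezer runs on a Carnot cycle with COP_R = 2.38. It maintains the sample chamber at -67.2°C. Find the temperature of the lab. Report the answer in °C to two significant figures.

19 °C

COP_R = T_C/(T_H − T_C) gives T_H − T_C = T_C/COP.
With T_C = 205.95 K, T_H = 205.95 × (1 + 1/2.38) = 292.48 K.
Converting, 292.48 K = 19.33°C.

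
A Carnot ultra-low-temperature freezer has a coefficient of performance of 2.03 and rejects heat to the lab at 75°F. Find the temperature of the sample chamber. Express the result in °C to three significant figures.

For a Carnot refrigerator COP_R = T_C/(T_H − T_C), so T_C = COP·T_H/(1 + COP).
With T_H = 297.04 K, T_C = 2.03 × 297.04/3.030 = 199.01 K.
Converting, 199.01 K = -74.14°C.

-74.1 °C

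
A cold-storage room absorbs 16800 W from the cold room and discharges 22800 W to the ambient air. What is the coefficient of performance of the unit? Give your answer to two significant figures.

The first law gives Q̇_H = Q̇_C + Ẇ, so the three rates are Q̇_C = 16800, Q̇_H = 22800, Ẇ = 6000 W.
COP_R = Q̇_C/Ẇ = 16800/6000 = 2.800.

2.8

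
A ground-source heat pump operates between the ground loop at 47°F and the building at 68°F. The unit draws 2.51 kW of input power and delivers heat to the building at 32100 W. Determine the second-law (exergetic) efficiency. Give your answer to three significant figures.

0.509

Converting, Q̇_H = 32100 W = 32.10 kW, so COP_actual = Q̇_H/Ẇ = 32.10/2.510 = 12.79.
In absolute terms T_C = 281.48 K and T_H = 293.15 K, so ΔT = 11.67 K.
COP_Carnot = T_H/ΔT = 293.15/11.67 = 25.13.
η_II = COP_actual/COP_Carnot = 12.79/25.13 = 0.5090.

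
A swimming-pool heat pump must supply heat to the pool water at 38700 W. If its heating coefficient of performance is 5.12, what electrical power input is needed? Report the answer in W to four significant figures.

Ẇ = Q̇_H/COP_HP = 38700/5.12 = 7559 W.

7559 W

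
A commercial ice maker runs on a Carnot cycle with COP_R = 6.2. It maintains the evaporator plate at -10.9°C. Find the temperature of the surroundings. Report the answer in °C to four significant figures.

31.40 °C

COP_R = T_C/(T_H − T_C) gives T_H − T_C = T_C/COP.
With T_C = 262.25 K, T_H = 262.25 × (1 + 1/6.2) = 304.55 K.
Converting, 304.55 K = 31.40°C.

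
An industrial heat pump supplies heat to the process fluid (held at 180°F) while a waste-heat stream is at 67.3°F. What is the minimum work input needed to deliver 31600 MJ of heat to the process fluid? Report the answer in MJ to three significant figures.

In absolute terms T_C = 292.76 K and T_H = 355.37 K, so ΔT = 62.61 K.
The reversible limit is COP_HP = T_H/ΔT = 5.676, so W_min = Q_H/COP = Q_H·ΔT/T_H.
W_min = 31600 × 62.61/355.37 = 5567 MJ.

5570 MJ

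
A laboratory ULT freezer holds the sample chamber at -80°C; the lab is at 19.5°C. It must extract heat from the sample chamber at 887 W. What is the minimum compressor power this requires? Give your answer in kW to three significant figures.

0.457 kW

In absolute terms T_C = 193.15 K and T_H = 292.65 K, so ΔT = 99.50 K.
COP_Carnot = T_C/ΔT = 193.15/99.50 = 1.941.
Ẇ_min = Q̇/COP_Carnot = 887.0/1.941 = 456.9 W = 0.4569 kW.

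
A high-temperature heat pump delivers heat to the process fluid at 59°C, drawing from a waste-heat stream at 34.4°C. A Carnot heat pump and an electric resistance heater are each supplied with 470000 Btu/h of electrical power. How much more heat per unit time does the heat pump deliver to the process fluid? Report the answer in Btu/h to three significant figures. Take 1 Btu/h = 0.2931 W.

5880000 Btu/h

In absolute terms T_C = 307.55 K and T_H = 332.15 K, so ΔT = 24.60 K.
COP_Carnot = T_H/ΔT = 332.15/24.60 = 13.50.
The heat pump delivers Q̇_H = COP × Ẇ = 6346000 Btu/h; the resistance heater delivers Ẇ = 470000 Btu/h.
Extra = (COP − 1)·Ẇ = 5876000 Btu/h.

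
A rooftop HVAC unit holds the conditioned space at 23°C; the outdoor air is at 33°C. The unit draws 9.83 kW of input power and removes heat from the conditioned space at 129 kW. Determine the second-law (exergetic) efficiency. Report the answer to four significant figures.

0.4431

COP_actual = Q̇_C/Ẇ = 129.0/9.830 = 13.12.
In absolute terms T_C = 296.15 K and T_H = 306.15 K, so ΔT = 10.00 K.
COP_Carnot = T_C/ΔT = 296.15/10.00 = 29.62.
η_II = COP_actual/COP_Carnot = 13.12/29.62 = 0.4431.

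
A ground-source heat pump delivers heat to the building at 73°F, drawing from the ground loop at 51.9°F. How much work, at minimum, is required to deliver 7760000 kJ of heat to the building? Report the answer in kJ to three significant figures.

In absolute terms T_C = 284.21 K and T_H = 295.93 K, so ΔT = 11.72 K.
The reversible limit is COP_HP = T_H/ΔT = 25.25, so W_min = Q_H/COP = Q_H·ΔT/T_H.
W_min = 7760000 × 11.72/295.93 = 307400 kJ.

307000 kJ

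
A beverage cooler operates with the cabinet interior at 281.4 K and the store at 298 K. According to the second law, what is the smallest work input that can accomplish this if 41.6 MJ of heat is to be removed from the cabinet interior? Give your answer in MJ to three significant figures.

The reservoir spacing is ΔT = 298 − 281.4 = 16.60 K.
The reversible limit is COP_R = T_C/ΔT = 16.95, so W_min = Q_C/COP = Q_C·ΔT/T_C.
W_min = 41.60 × 16.60/281.40 = 2.454 MJ.

2.45 MJ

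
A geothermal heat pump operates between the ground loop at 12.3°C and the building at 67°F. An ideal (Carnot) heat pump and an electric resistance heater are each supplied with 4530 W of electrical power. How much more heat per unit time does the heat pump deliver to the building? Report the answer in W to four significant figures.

In absolute terms T_C = 285.45 K and T_H = 292.59 K, so ΔT = 7.144 K.
COP_Carnot = T_H/ΔT = 292.59/7.144 = 40.95.
The heat pump delivers Q̇_H = COP × Ẇ = 185500 W; the resistance heater delivers Ẇ = 4530 W.
Extra = (COP − 1)·Ẇ = 181000 W.

181000 W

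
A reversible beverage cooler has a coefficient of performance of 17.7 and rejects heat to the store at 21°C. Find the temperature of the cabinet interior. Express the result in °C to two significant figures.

For a Carnot refrigerator COP_R = T_C/(T_H − T_C), so T_C = COP·T_H/(1 + COP).
With T_H = 294.15 K, T_C = 17.7 × 294.15/18.70 = 278.42 K.
Converting, 278.42 K = 5.27°C.

5.3 °C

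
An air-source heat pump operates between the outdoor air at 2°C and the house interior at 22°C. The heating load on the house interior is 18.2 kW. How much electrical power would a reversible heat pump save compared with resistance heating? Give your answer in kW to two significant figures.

In absolute terms T_C = 275.15 K and T_H = 295.15 K, so ΔT = 20.00 K.
COP_Carnot = T_H/ΔT = 295.15/20.00 = 14.76.
Resistance heating needs Ẇ_res = Q̇_H = 18.20 kW; the reversible heat pump needs only Ẇ_hp = Q̇_H/COP = 1.233 kW.
Saving = 18.20 − 1.233 = 16.97 kW.

17 kW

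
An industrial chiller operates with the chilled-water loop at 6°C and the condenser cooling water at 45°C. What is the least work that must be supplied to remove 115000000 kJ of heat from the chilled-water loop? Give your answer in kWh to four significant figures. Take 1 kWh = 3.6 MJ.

4463 kWh

In absolute terms T_C = 279.15 K and T_H = 318.15 K, so ΔT = 39.00 K.
The reversible limit is COP_R = T_C/ΔT = 7.158, so W_min = Q_C/COP = Q_C·ΔT/T_C.
W_min = 115000000 × 39.00/279.15 = 16070000 kJ = 4463 kWh.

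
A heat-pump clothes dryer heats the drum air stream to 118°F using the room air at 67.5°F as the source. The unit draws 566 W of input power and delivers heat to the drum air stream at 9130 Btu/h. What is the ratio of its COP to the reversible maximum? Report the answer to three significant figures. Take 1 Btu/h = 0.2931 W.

0.413

Converting, Q̇_H = 9130 Btu/h = 2676 W, so COP_actual = Q̇_H/Ẇ = 2676/566.0 = 4.728.
In absolute terms T_C = 292.87 K and T_H = 320.93 K, so ΔT = 28.06 K.
COP_Carnot = T_H/ΔT = 320.93/28.06 = 11.44.
η_II = COP_actual/COP_Carnot = 4.728/11.44 = 0.4133.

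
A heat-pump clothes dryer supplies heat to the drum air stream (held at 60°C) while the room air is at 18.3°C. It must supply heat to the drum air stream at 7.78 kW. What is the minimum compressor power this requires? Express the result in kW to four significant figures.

In absolute terms T_C = 291.45 K and T_H = 333.15 K, so ΔT = 41.70 K.
COP_Carnot = T_H/ΔT = 333.15/41.70 = 7.989.
Ẇ_min = Q̇/COP_Carnot = 7.780/7.989 = 0.9738 kW.

0.9738 kW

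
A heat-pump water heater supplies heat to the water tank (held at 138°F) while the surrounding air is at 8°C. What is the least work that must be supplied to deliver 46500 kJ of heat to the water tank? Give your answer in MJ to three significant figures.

7.13 MJ

In absolute terms T_C = 281.15 K and T_H = 332.04 K, so ΔT = 50.89 K.
The reversible limit is COP_HP = T_H/ΔT = 6.525, so W_min = Q_H/COP = Q_H·ΔT/T_H.
W_min = 46500 × 50.89/332.04 = 7127 kJ = 7.127 MJ.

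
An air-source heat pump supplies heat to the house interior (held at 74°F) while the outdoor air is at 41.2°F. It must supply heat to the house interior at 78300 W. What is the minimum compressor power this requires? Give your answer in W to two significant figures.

In absolute terms T_C = 278.26 K and T_H = 296.48 K, so ΔT = 18.22 K.
COP_Carnot = T_H/ΔT = 296.48/18.22 = 16.27.
Ẇ_min = Q̇/COP_Carnot = 78300/16.27 = 4812 W.

4800 W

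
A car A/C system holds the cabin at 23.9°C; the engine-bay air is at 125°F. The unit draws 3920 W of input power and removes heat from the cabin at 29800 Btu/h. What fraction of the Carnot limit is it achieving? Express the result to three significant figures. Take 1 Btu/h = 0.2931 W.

0.208

Converting, Q̇_C = 29800 Btu/h = 8734 W, so COP_actual = Q̇_C/Ẇ = 8734/3920 = 2.228.
In absolute terms T_C = 297.05 K and T_H = 324.82 K, so ΔT = 27.77 K.
COP_Carnot = T_C/ΔT = 297.05/27.77 = 10.70.
η_II = COP_actual/COP_Carnot = 2.228/10.70 = 0.2083.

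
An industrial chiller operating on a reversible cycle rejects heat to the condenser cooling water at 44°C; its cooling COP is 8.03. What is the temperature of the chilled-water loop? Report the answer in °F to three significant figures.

48.0 °F

For a Carnot refrigerator COP_R = T_C/(T_H − T_C), so T_C = COP·T_H/(1 + COP).
With T_H = 317.15 K, T_C = 8.03 × 317.15/9.030 = 282.03 K.
Converting, 282.03 K = 47.98°F.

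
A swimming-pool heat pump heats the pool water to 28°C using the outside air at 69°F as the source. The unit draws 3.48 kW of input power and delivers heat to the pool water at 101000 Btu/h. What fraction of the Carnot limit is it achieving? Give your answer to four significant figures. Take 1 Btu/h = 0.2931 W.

Converting, Q̇_H = 101000 Btu/h = 29.60 kW, so COP_actual = Q̇_H/Ẇ = 29.60/3.480 = 8.507.
In absolute terms T_C = 293.71 K and T_H = 301.15 K, so ΔT = 7.444 K.
COP_Carnot = T_H/ΔT = 301.15/7.444 = 40.45.
η_II = COP_actual/COP_Carnot = 8.507/40.45 = 0.2103.

0.2103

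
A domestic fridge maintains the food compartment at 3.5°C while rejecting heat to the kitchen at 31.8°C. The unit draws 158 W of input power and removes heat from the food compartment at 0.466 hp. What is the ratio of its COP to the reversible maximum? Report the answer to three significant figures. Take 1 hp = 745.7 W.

0.225

Converting, Q̇_C = 0.4660 hp = 347.5 W, so COP_actual = Q̇_C/Ẇ = 347.5/158.0 = 2.199.
In absolute terms T_C = 276.65 K and T_H = 304.95 K, so ΔT = 28.30 K.
COP_Carnot = T_C/ΔT = 276.65/28.30 = 9.776.
η_II = COP_actual/COP_Carnot = 2.199/9.776 = 0.2250.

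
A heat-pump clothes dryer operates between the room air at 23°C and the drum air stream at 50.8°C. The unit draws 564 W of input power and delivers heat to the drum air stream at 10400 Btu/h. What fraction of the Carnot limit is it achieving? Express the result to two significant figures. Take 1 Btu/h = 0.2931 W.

Converting, Q̇_H = 10400 Btu/h = 3048 W, so COP_actual = Q̇_H/Ẇ = 3048/564.0 = 5.405.
In absolute terms T_C = 296.15 K and T_H = 323.95 K, so ΔT = 27.80 K.
COP_Carnot = T_H/ΔT = 323.95/27.80 = 11.65.
η_II = COP_actual/COP_Carnot = 5.405/11.65 = 0.4638.

0.46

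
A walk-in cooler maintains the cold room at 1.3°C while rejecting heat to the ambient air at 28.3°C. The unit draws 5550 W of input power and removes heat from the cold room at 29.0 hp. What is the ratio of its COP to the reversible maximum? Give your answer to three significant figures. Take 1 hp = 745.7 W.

0.383

Converting, Q̇_C = 29.00 hp = 21630 W, so COP_actual = Q̇_C/Ẇ = 21630/5550 = 3.896.
In absolute terms T_C = 274.45 K and T_H = 301.45 K, so ΔT = 27.00 K.
COP_Carnot = T_C/ΔT = 274.45/27.00 = 10.16.
η_II = COP_actual/COP_Carnot = 3.896/10.16 = 0.3833.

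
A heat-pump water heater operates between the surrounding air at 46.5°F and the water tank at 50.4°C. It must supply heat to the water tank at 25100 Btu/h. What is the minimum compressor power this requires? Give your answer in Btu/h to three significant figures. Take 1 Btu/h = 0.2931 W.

3280 Btu/h

In absolute terms T_C = 281.21 K and T_H = 323.55 K, so ΔT = 42.34 K.
COP_Carnot = T_H/ΔT = 323.55/42.34 = 7.641.
Ẇ_min = Q̇/COP_Carnot = 25100/7.641 = 3285 Btu/h.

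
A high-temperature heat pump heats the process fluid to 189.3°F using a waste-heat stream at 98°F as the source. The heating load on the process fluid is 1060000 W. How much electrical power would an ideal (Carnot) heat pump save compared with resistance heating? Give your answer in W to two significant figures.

910000 W

In absolute terms T_C = 309.82 K and T_H = 360.54 K, so ΔT = 50.72 K.
COP_Carnot = T_H/ΔT = 360.54/50.72 = 7.108.
Resistance heating needs Ẇ_res = Q̇_H = 1060000 W; the reversible heat pump needs only Ẇ_hp = Q̇_H/COP = 149100 W.
Saving = 1060000 − 149100 = 910900 W.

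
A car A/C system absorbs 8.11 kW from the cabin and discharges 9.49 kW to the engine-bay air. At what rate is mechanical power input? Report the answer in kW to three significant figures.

1.38 kW

For a cyclic device the first law requires Q̇_H = Q̇_C + Ẇ.
Ẇ = Q̇_H − Q̇_C = 1.380 kW.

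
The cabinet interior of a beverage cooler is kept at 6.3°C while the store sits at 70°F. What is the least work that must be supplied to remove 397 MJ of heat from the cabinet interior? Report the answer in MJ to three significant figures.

In absolute terms T_C = 279.45 K and T_H = 294.26 K, so ΔT = 14.81 K.
The reversible limit is COP_R = T_C/ΔT = 18.87, so W_min = Q_C/COP = Q_C·ΔT/T_C.
W_min = 397.0 × 14.81/279.45 = 21.04 MJ.

21.0 MJ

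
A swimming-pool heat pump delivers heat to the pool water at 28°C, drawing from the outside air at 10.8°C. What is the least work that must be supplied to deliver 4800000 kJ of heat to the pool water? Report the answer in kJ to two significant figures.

270000 kJ

In absolute terms T_C = 283.95 K and T_H = 301.15 K, so ΔT = 17.20 K.
The reversible limit is COP_HP = T_H/ΔT = 17.51, so W_min = Q_H/COP = Q_H·ΔT/T_H.
W_min = 4800000 × 17.20/301.15 = 274100 kJ.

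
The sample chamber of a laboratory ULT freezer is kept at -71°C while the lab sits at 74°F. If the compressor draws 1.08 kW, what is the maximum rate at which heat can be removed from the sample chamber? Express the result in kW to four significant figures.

In absolute terms T_C = 202.15 K and T_H = 296.48 K, so ΔT = 94.33 K.
COP_Carnot = T_C/ΔT = 202.15/94.33 = 2.143.
Q̇_max = COP_Carnot × Ẇ = 2.143 × 1.080 kW = 2.314 kW.

2.314 kW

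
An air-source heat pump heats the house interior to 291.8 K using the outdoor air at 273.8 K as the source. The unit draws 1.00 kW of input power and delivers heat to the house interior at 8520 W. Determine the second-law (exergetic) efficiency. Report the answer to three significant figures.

Converting, Q̇_H = 8520 W = 8.520 kW, so COP_actual = Q̇_H/Ẇ = 8.520/1.000 = 8.520.
The reservoir spacing is ΔT = 291.8 − 273.8 = 18.00 K.
COP_Carnot = T_H/ΔT = 291.80/18.00 = 16.21.
η_II = COP_actual/COP_Carnot = 8.520/16.21 = 0.5256.

0.526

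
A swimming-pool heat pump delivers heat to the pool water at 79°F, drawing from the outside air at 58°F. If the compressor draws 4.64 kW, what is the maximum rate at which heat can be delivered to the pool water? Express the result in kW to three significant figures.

In absolute terms T_C = 287.59 K and T_H = 299.26 K, so ΔT = 11.67 K.
COP_Carnot = T_H/ΔT = 299.26/11.67 = 25.65.
Q̇_max = COP_Carnot × Ẇ = 25.65 × 4.640 kW = 119.0 kW.

119 kW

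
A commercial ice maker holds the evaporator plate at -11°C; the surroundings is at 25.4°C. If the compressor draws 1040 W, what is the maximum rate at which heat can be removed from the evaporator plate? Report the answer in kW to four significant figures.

In absolute terms T_C = 262.15 K and T_H = 298.55 K, so ΔT = 36.40 K.
COP_Carnot = T_C/ΔT = 262.15/36.40 = 7.202.
Q̇_max = COP_Carnot × Ẇ = 7.202 × 1040 W = 7490 W = 7.490 kW.

7.490 kW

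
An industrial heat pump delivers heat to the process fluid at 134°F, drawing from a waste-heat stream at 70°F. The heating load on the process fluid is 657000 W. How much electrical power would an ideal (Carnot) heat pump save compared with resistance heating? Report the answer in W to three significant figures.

In absolute terms T_C = 294.26 K and T_H = 329.82 K, so ΔT = 35.56 K.
COP_Carnot = T_H/ΔT = 329.82/35.56 = 9.276.
Resistance heating needs Ẇ_res = Q̇_H = 657000 W; the reversible heat pump needs only Ẇ_hp = Q̇_H/COP = 70830 W.
Saving = 657000 − 70830 = 586200 W.

586000 W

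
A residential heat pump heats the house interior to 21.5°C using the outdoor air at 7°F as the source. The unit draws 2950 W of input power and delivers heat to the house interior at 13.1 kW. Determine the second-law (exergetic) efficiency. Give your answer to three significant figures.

0.533

Converting, Q̇_H = 13.10 kW = 13100 W, so COP_actual = Q̇_H/Ẇ = 13100/2950 = 4.441.
In absolute terms T_C = 259.26 K and T_H = 294.65 K, so ΔT = 35.39 K.
COP_Carnot = T_H/ΔT = 294.65/35.39 = 8.326.
η_II = COP_actual/COP_Carnot = 4.441/8.326 = 0.5333.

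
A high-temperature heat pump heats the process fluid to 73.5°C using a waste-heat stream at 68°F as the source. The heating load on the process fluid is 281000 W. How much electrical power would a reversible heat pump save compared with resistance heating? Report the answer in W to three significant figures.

238000 W

In absolute terms T_C = 293.15 K and T_H = 346.65 K, so ΔT = 53.50 K.
COP_Carnot = T_H/ΔT = 346.65/53.50 = 6.479.
Resistance heating needs Ẇ_res = Q̇_H = 281000 W; the reversible heat pump needs only Ẇ_hp = Q̇_H/COP = 43370 W.
Saving = 281000 − 43370 = 237600 W.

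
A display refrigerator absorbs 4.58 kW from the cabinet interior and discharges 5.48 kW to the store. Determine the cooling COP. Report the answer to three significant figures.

The first law gives Q̇_H = Q̇_C + Ẇ, so the three rates are Q̇_C = 4.580, Q̇_H = 5.480, Ẇ = 0.9000 kW.
COP_R = Q̇_C/Ẇ = 4.580/0.9000 = 5.089.

5.09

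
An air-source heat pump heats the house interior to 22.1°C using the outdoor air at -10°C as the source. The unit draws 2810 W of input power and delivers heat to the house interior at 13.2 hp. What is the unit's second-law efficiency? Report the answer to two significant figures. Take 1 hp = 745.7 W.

Converting, Q̇_H = 13.20 hp = 9843 W, so COP_actual = Q̇_H/Ẇ = 9843/2810 = 3.503.
In absolute terms T_C = 263.15 K and T_H = 295.25 K, so ΔT = 32.10 K.
COP_Carnot = T_H/ΔT = 295.25/32.10 = 9.198.
η_II = COP_actual/COP_Carnot = 3.503/9.198 = 0.3808.

0.38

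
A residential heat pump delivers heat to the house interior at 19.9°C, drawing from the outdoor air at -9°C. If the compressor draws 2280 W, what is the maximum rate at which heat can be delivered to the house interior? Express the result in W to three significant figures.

In absolute terms T_C = 264.15 K and T_H = 293.05 K, so ΔT = 28.90 K.
COP_Carnot = T_H/ΔT = 293.05/28.90 = 10.14.
Q̇_max = COP_Carnot × Ẇ = 10.14 × 2280 W = 23120 W.

23100 W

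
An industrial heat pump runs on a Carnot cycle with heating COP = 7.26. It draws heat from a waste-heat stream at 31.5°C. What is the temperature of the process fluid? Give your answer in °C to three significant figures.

80.2 °C

COP_HP = T_H/(T_H − T_C) rearranges to T_H = COP·T_C/(COP − 1).
With T_C = 304.65 K, T_H = 7.26 × 304.65/6.260 = 353.32 K.
Converting, 353.32 K = 80.17°C.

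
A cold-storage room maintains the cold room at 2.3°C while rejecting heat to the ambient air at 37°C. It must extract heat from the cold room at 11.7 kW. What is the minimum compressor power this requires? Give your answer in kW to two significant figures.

1.5 kW

In absolute terms T_C = 275.45 K and T_H = 310.15 K, so ΔT = 34.70 K.
COP_Carnot = T_C/ΔT = 275.45/34.70 = 7.938.
Ẇ_min = Q̇/COP_Carnot = 11.70/7.938 = 1.474 kW.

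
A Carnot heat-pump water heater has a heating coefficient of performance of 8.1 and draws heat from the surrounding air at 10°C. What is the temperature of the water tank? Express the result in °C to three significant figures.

49.9 °C

COP_HP = T_H/(T_H − T_C) rearranges to T_H = COP·T_C/(COP − 1).
With T_C = 283.15 K, T_H = 8.1 × 283.15/7.100 = 323.03 K.
Converting, 323.03 K = 49.88°C.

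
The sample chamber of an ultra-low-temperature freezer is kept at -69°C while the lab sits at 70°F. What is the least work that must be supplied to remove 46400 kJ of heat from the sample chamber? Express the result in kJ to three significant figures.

In absolute terms T_C = 204.15 K and T_H = 294.26 K, so ΔT = 90.11 K.
The reversible limit is COP_R = T_C/ΔT = 2.266, so W_min = Q_C/COP = Q_C·ΔT/T_C.
W_min = 46400 × 90.11/204.15 = 20480 kJ.

20500 kJ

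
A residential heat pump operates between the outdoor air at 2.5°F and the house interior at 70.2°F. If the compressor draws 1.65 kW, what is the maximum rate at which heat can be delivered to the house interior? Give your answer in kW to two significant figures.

13 kW

In absolute terms T_C = 256.76 K and T_H = 294.37 K, so ΔT = 37.61 K.
COP_Carnot = T_H/ΔT = 294.37/37.61 = 7.827.
Q̇_max = COP_Carnot × Ẇ = 7.827 × 1.650 kW = 12.91 kW.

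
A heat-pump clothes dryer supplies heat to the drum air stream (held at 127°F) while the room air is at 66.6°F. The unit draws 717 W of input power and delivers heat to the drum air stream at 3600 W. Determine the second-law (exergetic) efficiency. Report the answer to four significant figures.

COP_actual = Q̇_H/Ẇ = 3600/717.0 = 5.021.
In absolute terms T_C = 292.37 K and T_H = 325.93 K, so ΔT = 33.56 K.
COP_Carnot = T_H/ΔT = 325.93/33.56 = 9.713.
η_II = COP_actual/COP_Carnot = 5.021/9.713 = 0.5169.

0.5169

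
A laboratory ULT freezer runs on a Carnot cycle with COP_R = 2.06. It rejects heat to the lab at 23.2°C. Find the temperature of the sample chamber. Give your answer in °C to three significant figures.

-73.6 °C

For a Carnot refrigerator COP_R = T_C/(T_H − T_C), so T_C = COP·T_H/(1 + COP).
With T_H = 296.35 K, T_C = 2.06 × 296.35/3.060 = 199.50 K.
Converting, 199.50 K = -73.65°C.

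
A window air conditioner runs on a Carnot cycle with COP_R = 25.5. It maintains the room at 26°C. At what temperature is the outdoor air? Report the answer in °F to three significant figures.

99.9 °F

COP_R = T_C/(T_H − T_C) gives T_H − T_C = T_C/COP.
With T_C = 299.15 K, T_H = 299.15 × (1 + 1/25.5) = 310.88 K.
Converting, 310.88 K = 99.92°F.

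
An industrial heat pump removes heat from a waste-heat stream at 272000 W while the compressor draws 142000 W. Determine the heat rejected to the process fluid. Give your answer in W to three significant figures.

414000 W

For a cyclic device the first law requires Q̇_H = Q̇_C + Ẇ.
Q̇_H = Q̇_C + Ẇ = 414000 W.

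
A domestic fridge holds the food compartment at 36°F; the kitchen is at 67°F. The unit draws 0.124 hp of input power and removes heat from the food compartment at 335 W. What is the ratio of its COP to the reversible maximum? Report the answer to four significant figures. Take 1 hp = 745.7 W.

Converting, Q̇_C = 335.0 W = 0.4492 hp, so COP_actual = Q̇_C/Ẇ = 0.4492/0.1240 = 3.623.
In absolute terms T_C = 275.37 K and T_H = 292.59 K, so ΔT = 17.22 K.
COP_Carnot = T_C/ΔT = 275.37/17.22 = 15.99.
η_II = COP_actual/COP_Carnot = 3.623/15.99 = 0.2266.

0.2266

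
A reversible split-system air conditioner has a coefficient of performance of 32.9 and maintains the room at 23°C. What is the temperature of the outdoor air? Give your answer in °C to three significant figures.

COP_R = T_C/(T_H − T_C) gives T_H − T_C = T_C/COP.
With T_C = 296.15 K, T_H = 296.15 × (1 + 1/32.9) = 305.15 K.
Converting, 305.15 K = 32.00°C.

32.0 °C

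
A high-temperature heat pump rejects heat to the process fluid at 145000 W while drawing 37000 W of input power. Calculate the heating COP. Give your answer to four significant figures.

3.919

The first law gives Q̇_H = Q̇_C + Ẇ, so the three rates are Q̇_C = 108000, Q̇_H = 145000, Ẇ = 37000 W.
COP_HP = Q̇_H/Ẇ = 145000/37000 = 3.919.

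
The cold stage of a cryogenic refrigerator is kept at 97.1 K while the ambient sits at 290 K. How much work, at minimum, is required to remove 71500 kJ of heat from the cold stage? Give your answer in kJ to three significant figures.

142000 kJ

The reservoir spacing is ΔT = 290 − 97.1 = 192.9 K.
The reversible limit is COP_R = T_C/ΔT = 0.5034, so W_min = Q_C/COP = Q_C·ΔT/T_C.
W_min = 71500 × 192.9/97.10 = 142000 kJ.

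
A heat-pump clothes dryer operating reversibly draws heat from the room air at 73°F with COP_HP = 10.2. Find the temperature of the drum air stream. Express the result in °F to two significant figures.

COP_HP = T_H/(T_H − T_C) rearranges to T_H = COP·T_C/(COP − 1).
With T_C = 295.93 K, T_H = 10.2 × 295.93/9.200 = 328.09 K.
Converting, 328.09 K = 130.90°F.

130 °F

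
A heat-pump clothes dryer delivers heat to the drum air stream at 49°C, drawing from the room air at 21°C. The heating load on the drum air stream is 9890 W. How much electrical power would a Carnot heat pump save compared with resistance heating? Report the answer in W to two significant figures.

9000 W

In absolute terms T_C = 294.15 K and T_H = 322.15 K, so ΔT = 28.00 K.
COP_Carnot = T_H/ΔT = 322.15/28.00 = 11.51.
Resistance heating needs Ẇ_res = Q̇_H = 9890 W; the reversible heat pump needs only Ẇ_hp = Q̇_H/COP = 859.6 W.
Saving = 9890 − 859.6 = 9030 W.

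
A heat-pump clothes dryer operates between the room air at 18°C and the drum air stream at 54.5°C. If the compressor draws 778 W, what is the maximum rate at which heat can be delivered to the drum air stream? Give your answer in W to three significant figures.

In absolute terms T_C = 291.15 K and T_H = 327.65 K, so ΔT = 36.50 K.
COP_Carnot = T_H/ΔT = 327.65/36.50 = 8.977.
Q̇_max = COP_Carnot × Ẇ = 8.977 × 778.0 W = 6984 W.

6980 W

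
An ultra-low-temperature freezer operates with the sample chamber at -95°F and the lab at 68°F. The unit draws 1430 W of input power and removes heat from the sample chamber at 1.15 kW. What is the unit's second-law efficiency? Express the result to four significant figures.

Converting, Q̇_C = 1.150 kW = 1150 W, so COP_actual = Q̇_C/Ẇ = 1150/1430 = 0.8042.
In absolute terms T_C = 202.59 K and T_H = 293.15 K, so ΔT = 90.56 K.
COP_Carnot = T_C/ΔT = 202.59/90.56 = 2.237.
η_II = COP_actual/COP_Carnot = 0.8042/2.237 = 0.3595.

0.3595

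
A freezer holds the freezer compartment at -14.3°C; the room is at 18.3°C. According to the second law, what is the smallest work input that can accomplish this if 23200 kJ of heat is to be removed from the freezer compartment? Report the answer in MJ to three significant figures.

In absolute terms T_C = 258.85 K and T_H = 291.45 K, so ΔT = 32.60 K.
The reversible limit is COP_R = T_C/ΔT = 7.940, so W_min = Q_C/COP = Q_C·ΔT/T_C.
W_min = 23200 × 32.60/258.85 = 2922 kJ = 2.922 MJ.

2.92 MJ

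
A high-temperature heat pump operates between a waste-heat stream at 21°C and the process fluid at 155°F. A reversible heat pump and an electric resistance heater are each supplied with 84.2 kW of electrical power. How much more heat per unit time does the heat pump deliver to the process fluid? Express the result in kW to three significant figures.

In absolute terms T_C = 294.15 K and T_H = 341.48 K, so ΔT = 47.33 K.
COP_Carnot = T_H/ΔT = 341.48/47.33 = 7.214.
The heat pump delivers Q̇_H = COP × Ẇ = 607.5 kW; the resistance heater delivers Ẇ = 84.20 kW.
Extra = (COP − 1)·Ẇ = 523.3 kW.

523 kW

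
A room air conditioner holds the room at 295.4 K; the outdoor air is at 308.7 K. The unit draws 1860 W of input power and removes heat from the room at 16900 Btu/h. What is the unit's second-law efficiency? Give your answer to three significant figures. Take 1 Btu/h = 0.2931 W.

0.120

Converting, Q̇_C = 16900 Btu/h = 4953 W, so COP_actual = Q̇_C/Ẇ = 4953/1860 = 2.663.
The reservoir spacing is ΔT = 308.7 − 295.4 = 13.30 K.
COP_Carnot = T_C/ΔT = 295.40/13.30 = 22.21.
η_II = COP_actual/COP_Carnot = 2.663/22.21 = 0.1199.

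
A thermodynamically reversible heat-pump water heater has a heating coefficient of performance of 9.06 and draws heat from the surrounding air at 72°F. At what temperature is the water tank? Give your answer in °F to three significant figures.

138 °F

COP_HP = T_H/(T_H − T_C) rearranges to T_H = COP·T_C/(COP − 1).
With T_C = 295.37 K, T_H = 9.06 × 295.37/8.060 = 332.02 K.
Converting, 332.02 K = 137.96°F.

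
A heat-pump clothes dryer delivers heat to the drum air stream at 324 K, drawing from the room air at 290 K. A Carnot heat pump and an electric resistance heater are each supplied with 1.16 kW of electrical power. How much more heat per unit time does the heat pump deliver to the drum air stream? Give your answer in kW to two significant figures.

9.9 kW

The reservoir spacing is ΔT = 324 − 290 = 34.00 K.
COP_Carnot = T_H/ΔT = 324.00/34.00 = 9.529.
The heat pump delivers Q̇_H = COP × Ẇ = 11.05 kW; the resistance heater delivers Ẇ = 1.160 kW.
Extra = (COP − 1)·Ẇ = 9.894 kW.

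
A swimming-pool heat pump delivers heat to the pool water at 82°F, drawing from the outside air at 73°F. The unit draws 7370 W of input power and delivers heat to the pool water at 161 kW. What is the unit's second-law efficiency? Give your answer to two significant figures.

0.36

Converting, Q̇_H = 161.0 kW = 161000 W, so COP_actual = Q̇_H/Ẇ = 161000/7370 = 21.85.
In absolute terms T_C = 295.93 K and T_H = 300.93 K, so ΔT = 5.000 K.
COP_Carnot = T_H/ΔT = 300.93/5.000 = 60.19.
η_II = COP_actual/COP_Carnot = 21.85/60.19 = 0.3630.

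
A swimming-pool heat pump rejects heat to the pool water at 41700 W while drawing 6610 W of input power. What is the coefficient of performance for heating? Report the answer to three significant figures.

6.31

The first law gives Q̇_H = Q̇_C + Ẇ, so the three rates are Q̇_C = 35090, Q̇_H = 41700, Ẇ = 6610 W.
COP_HP = Q̇_H/Ẇ = 41700/6610 = 6.309.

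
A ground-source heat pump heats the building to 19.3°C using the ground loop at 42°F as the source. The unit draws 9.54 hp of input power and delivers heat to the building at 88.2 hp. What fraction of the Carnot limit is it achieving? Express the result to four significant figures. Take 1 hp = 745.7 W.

0.4345

COP_actual = Q̇_H/Ẇ = 88.20/9.540 = 9.245.
In absolute terms T_C = 278.71 K and T_H = 292.45 K, so ΔT = 13.74 K.
COP_Carnot = T_H/ΔT = 292.45/13.74 = 21.28.
η_II = COP_actual/COP_Carnot = 9.245/21.28 = 0.4345.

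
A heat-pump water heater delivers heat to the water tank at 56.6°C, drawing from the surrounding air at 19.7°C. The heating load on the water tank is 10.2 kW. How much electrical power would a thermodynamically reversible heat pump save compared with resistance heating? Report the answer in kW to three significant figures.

In absolute terms T_C = 292.85 K and T_H = 329.75 K, so ΔT = 36.90 K.
COP_Carnot = T_H/ΔT = 329.75/36.90 = 8.936.
Resistance heating needs Ẇ_res = Q̇_H = 10.20 kW; the reversible heat pump needs only Ẇ_hp = Q̇_H/COP = 1.141 kW.
Saving = 10.20 − 1.141 = 9.059 kW.

9.06 kW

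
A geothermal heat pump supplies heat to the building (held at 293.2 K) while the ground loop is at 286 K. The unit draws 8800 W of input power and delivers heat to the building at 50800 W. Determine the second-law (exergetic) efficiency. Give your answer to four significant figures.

COP_actual = Q̇_H/Ẇ = 50800/8800 = 5.773.
The reservoir spacing is ΔT = 293.2 − 286 = 7.200 K.
COP_Carnot = T_H/ΔT = 293.20/7.200 = 40.72.
η_II = COP_actual/COP_Carnot = 5.773/40.72 = 0.1418.

0.1418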